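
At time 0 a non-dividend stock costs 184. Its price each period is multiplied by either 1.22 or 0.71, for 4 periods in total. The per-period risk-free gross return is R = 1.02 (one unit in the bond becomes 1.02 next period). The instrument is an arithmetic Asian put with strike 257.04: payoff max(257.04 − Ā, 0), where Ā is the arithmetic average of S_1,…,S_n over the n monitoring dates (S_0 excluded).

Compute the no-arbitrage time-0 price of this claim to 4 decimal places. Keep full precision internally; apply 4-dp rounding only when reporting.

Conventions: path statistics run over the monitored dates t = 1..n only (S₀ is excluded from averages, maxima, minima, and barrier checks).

Under the martingale measure an up-move has probability p* = 0.6078; value the claim as the probability-weighted average of per-path payoffs, discounted 4 periods at R = 1.02.
Enumerate all 2^4 = 16 price paths (U = up ×1.22, D = down ×0.71); each path with k up-moves has probability p*^k·(1−p*)^(4−k).
DDDD: Ā=84.0019, payoff=173.0381, prob=0.023650
UDDD: Ā=144.3413, payoff=112.6987, prob=0.036658
DUDD: Ā=120.8813, payoff=136.1587, prob=0.036658
UUDD: Ā=207.7115, payoff=49.3285, prob=0.056820
DDUD: Ā=104.2247, payoff=152.8153, prob=0.036658
UDUD: Ā=179.0903, payoff=77.9497, prob=0.056820
DUUD: Ā=155.6303, payoff=101.4097, prob=0.056820
UUUD: Ā=267.4210, payoff=0.0000, prob=0.088071
DDDU: Ā=92.3985, payoff=164.6415, prob=0.036658
UDDU: Ā=158.7692, payoff=98.2708, prob=0.056820
DUDU: Ā=135.3092, payoff=121.7308, prob=0.056820
UUDU: Ā=232.5031, payoff=24.5369, prob=0.088071
DDUU: Ā=118.6526, payoff=138.3874, prob=0.056820
UDUU: Ā=203.8819, payoff=53.1581, prob=0.088071
DUUU: Ā=180.4219, payoff=76.6181, prob=0.088071
UUUU: Ā=310.0208, payoff=0.0000, prob=0.136511
Price = Σ prob·payoff / R^4 = 71.800856 / 1.082432 = 66.3329

price = 66.3329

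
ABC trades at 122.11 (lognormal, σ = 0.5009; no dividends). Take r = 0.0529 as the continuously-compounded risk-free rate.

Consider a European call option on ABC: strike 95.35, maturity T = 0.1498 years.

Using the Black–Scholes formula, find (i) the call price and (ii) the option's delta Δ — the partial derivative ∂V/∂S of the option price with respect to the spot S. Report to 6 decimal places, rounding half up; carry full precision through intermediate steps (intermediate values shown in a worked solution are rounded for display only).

price = 28.424815
Δ = 0.921285

σ√T = 0.5009·√0.1498 = 0.193868
d₁ = (ln(S/K) + (r+σ²/2)T) / (σ√T) = (ln(122.11/95.35) + (0.0529+0.5009²/2)·0.1498) / 0.193868 = (0.247368 + 0.026717) / 0.193868 = 1.413768
d₂ = d₁ − σ√T = 1.413768 − 0.193868 = 1.219899
e^{−rT} = 0.992107
N(d₁) = 0.921285,  N(d₂) = 0.888748
Call price V = S·N(d₁) − K·e^{−rT}·N(d₂) = 112.498105 − 84.073290 = 28.424815
Δ = N(d₁) = 0.921285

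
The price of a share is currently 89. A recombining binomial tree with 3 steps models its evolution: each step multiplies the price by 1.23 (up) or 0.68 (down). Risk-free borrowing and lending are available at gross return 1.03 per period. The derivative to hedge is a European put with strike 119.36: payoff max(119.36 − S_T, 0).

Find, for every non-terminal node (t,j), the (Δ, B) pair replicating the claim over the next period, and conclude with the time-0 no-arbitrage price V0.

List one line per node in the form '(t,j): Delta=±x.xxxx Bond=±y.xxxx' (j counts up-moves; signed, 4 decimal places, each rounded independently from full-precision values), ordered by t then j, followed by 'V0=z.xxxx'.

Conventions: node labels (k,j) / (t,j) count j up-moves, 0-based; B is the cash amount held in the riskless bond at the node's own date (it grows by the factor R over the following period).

(0,0): Delta=-0.6393 Bond=88.0368
(1,0): Delta=-1.0000 Bond=112.5082
(1,1): Delta=-0.5253 Bond=78.2034
(2,0): Delta=-1.0000 Bond=115.8835
(2,1): Delta=-1.0000 Bond=115.8835
(2,2): Delta=-0.3754 Bond=60.3586
V0=31.1403

Since d<R<u, set p* = (R−d)/(u−d) = 0.6364; price each node as the discounted p*-expectation of its children.
Payoffs at expiry: V(3,0)=91.3756, V(3,1)=68.7411, V(3,2)=27.7993, V(3,3)=0.0000
Node (2,0) S=41.1536: V=(p*·68.7411+(1−p*)·91.3756)/1.03=74.7299; Δ=(68.7411−91.3756)/(50.6189−27.9844)=-1.0000; B=V−Δ·S=115.8835
Node (2,1) S=74.4396: V=(p*·27.7993+(1−p*)·68.7411)/1.03=41.4439; Δ=(27.7993−68.7411)/(91.5607−50.6189)=-1.0000; B=V−Δ·S=115.8835
Node (2,2) S=134.6481: V=(p*·0.0000+(1−p*)·27.7993)/1.03=9.8144; Δ=(0.0000−27.7993)/(165.6172−91.5607)=-0.3754; B=V−Δ·S=60.3586
Node (1,0) S=60.5200: V=(p*·41.4439+(1−p*)·74.7299)/1.03=51.9882; Δ=(41.4439−74.7299)/(74.4396−41.1536)=-1.0000; B=V−Δ·S=112.5082
Node (1,1) S=109.4700: V=(p*·9.8144+(1−p*)·41.4439)/1.03=20.6952; Δ=(9.8144−41.4439)/(134.6481−74.4396)=-0.5253; B=V−Δ·S=78.2034
Node (0,0) S=89.0000: V=(p*·20.6952+(1−p*)·51.9882)/1.03=31.1403; Δ=(20.6952−51.9882)/(109.4700−60.5200)=-0.6393; B=V−Δ·S=88.0368
Check: Δ(0,0)·S0 + B(0,0) = 31.1403 = V0.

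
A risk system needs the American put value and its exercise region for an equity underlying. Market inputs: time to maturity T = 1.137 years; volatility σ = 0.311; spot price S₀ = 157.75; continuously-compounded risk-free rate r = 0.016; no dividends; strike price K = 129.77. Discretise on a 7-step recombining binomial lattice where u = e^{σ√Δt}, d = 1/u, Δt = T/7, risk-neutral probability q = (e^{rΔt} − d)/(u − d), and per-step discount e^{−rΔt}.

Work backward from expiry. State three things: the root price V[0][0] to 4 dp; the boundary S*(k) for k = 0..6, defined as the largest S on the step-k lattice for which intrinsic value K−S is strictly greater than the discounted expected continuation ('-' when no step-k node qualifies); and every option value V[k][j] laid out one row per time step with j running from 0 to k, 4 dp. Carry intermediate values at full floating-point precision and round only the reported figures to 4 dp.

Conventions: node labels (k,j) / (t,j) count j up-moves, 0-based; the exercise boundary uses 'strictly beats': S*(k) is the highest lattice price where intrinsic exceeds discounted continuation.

params: Δt=0.16243 u=1.13353 d=0.88220 q=0.47906 e^(-rΔt)=0.99740
t_7 payoffs: 64.1666 45.4762 21.4608 0.0000 0.0000 0.0000 0.0000 0.0000
t_6: node(6,0) S=74.3637 payoff=55.4063 vs cont=55.0695 → 55.4063 [stop]  node(6,1) S=95.5500 payoff=34.2200 vs cont=33.8832 → 34.2200 [stop]  node(6,2) S=122.7722 payoff=6.9978 vs cont=11.1508 → 11.1508 [wait]  node(6,3) S=157.7500 payoff=0.0000 vs cont=0.0000 → 0.0000 [wait]  node(6,4) S=202.6930 payoff=0.0000 vs cont=0.0000 → 0.0000 [wait]  node(6,5) S=260.4403 payoff=0.0000 vs cont=0.0000 → 0.0000 [wait]  node(6,6) S=334.6398 payoff=0.0000 vs cont=0.0000 → 0.0000 [wait]  ⇒ S*(6)=95.5500
t_5: node(5,0) S=84.2938 payoff=45.4762 vs cont=45.1393 → 45.4762 [stop]  node(5,1) S=108.3092 payoff=21.4608 vs cont=23.1084 → 23.1084 [wait]  node(5,2) S=139.1665 payoff=0.0000 vs cont=5.7938 → 5.7938 [wait]  node(5,3) S=178.8151 payoff=0.0000 vs cont=0.0000 → 0.0000 [wait]  node(5,4) S=229.7595 payoff=0.0000 vs cont=0.0000 → 0.0000 [wait]  node(5,5) S=295.2181 payoff=0.0000 vs cont=0.0000 → 0.0000 [wait]  ⇒ S*(5)=84.2938
t_4: node(4,0) S=95.5500 payoff=34.2200 vs cont=34.6704 → 34.6704 [wait]  node(4,1) S=122.7722 payoff=6.9978 vs cont=14.7752 → 14.7752 [wait]  node(4,2) S=157.7500 payoff=0.0000 vs cont=3.0104 → 3.0104 [wait]  node(4,3) S=202.6930 payoff=0.0000 vs cont=0.0000 → 0.0000 [wait]  node(4,4) S=260.4403 payoff=0.0000 vs cont=0.0000 → 0.0000 [wait]  ⇒ S*(4)=-
t_3: node(3,0) S=108.3092 payoff=21.4608 vs cont=25.0742 → 25.0742 [wait]  node(3,1) S=139.1665 payoff=0.0000 vs cont=9.1155 → 9.1155 [wait]  node(3,2) S=178.8151 payoff=0.0000 vs cont=1.5642 → 1.5642 [wait]  node(3,3) S=229.7595 payoff=0.0000 vs cont=0.0000 → 0.0000 [wait]  ⇒ S*(3)=-
t_2: node(2,0) S=122.7722 payoff=6.9978 vs cont=17.3838 → 17.3838 [wait]  node(2,1) S=157.7500 payoff=0.0000 vs cont=5.4837 → 5.4837 [wait]  node(2,2) S=202.6930 payoff=0.0000 vs cont=0.8127 → 0.8127 [wait]  ⇒ S*(2)=-
t_1: node(1,0) S=139.1665 payoff=0.0000 vs cont=11.6526 → 11.6526 [wait]  node(1,1) S=178.8151 payoff=0.0000 vs cont=3.2376 → 3.2376 [wait]  ⇒ S*(1)=-
t_0: node(0,0) S=157.7500 payoff=0.0000 vs cont=7.6015 → 7.6015 [wait]  ⇒ S*(0)=-

price = 7.6015
boundary = - - - - - 84.2938 95.5500
tree:
7.6015
11.6526 3.2376
17.3838 5.4837 0.8127
25.0742 9.1155 1.5642 0.0000
34.6704 14.7752 3.0104 0.0000 0.0000
45.4762 23.1084 5.7938 0.0000 0.0000 0.0000
55.4063 34.2200 11.1508 0.0000 0.0000 0.0000 0.0000
64.1666 45.4762 21.4608 0.0000 0.0000 0.0000 0.0000 0.0000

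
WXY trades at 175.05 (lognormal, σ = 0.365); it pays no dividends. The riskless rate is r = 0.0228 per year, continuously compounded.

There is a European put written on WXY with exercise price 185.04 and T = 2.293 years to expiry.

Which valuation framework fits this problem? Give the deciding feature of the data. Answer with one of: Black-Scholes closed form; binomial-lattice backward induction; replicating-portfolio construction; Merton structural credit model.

Key observation: with WXY following a GBM at constant σ and r, the European put struck at 185.04 prices in closed form — nothing here needs a stepwise model or a balance sheet.

framework: Black-Scholes closed form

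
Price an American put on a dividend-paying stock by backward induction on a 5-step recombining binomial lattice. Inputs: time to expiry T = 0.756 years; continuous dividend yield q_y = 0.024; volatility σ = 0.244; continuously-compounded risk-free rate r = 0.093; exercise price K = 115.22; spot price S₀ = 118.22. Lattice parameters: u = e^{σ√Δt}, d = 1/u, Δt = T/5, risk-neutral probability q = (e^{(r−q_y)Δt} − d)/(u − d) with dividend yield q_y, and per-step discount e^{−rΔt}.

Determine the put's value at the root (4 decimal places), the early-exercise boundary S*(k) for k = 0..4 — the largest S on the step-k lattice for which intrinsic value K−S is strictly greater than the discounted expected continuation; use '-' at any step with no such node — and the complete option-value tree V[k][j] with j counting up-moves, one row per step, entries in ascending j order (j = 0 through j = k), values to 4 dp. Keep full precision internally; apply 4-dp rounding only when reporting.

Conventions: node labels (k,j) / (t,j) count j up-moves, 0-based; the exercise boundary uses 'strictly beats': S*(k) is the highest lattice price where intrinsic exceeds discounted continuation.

price = 6.5647
boundary = - - 97.7870 88.9357 97.7870
tree:
6.5647
10.9062 2.9125
17.4330 5.4432 0.7593
26.2843 9.9180 1.6435 0.0000
34.3345 17.4330 3.5576 0.0000 0.0000
41.6559 26.2843 7.7008 0.0000 0.0000 0.0000

Δt=0.15120  u=1.09952  d=0.90948  q=0.53148  discount=0.98604
step 5 (expiry): payoffs max(K−S,0) = 41.6559 26.2843 7.7008 0.0000 0.0000 0.0000
step 4: (k=4,j=0): S=80.8855, K−S=34.3345, hold=33.0186 ⇒ V=34.3345 exercise | (k=4,j=1): S=97.7870, K−S=17.4330, hold=16.1784 ⇒ V=17.4330 exercise | (k=4,j=2): S=118.2200, K−S=0.0000, hold=3.5576 ⇒ V=3.5576 continue | (k=4,j=3): S=142.9226, K−S=0.0000, hold=0.0000 ⇒ V=0.0000 continue | (k=4,j=4): S=172.7870, K−S=0.0000, hold=0.0000 ⇒ V=0.0000 continue  boundary S*=97.7870
step 3: (k=3,j=0): S=88.9357, K−S=26.2843, hold=24.9976 ⇒ V=26.2843 exercise | (k=3,j=1): S=107.5192, K−S=7.7008, hold=9.9180 ⇒ V=9.9180 continue | (k=3,j=2): S=129.9858, K−S=0.0000, hold=1.6435 ⇒ V=1.6435 continue | (k=3,j=3): S=157.1470, K−S=0.0000, hold=0.0000 ⇒ V=0.0000 continue  boundary S*=88.9357
step 2: (k=2,j=0): S=97.7870, K−S=17.4330, hold=17.3404 ⇒ V=17.4330 exercise | (k=2,j=1): S=118.2200, K−S=0.0000, hold=5.4432 ⇒ V=5.4432 continue | (k=2,j=2): S=142.9226, K−S=0.0000, hold=0.7593 ⇒ V=0.7593 continue  boundary S*=97.7870
step 1: (k=1,j=0): S=107.5192, K−S=7.7008, hold=10.9062 ⇒ V=10.9062 continue | (k=1,j=1): S=129.9858, K−S=0.0000, hold=2.9125 ⇒ V=2.9125 continue  boundary S*=-
step 0: (k=0,j=0): S=118.2200, K−S=0.0000, hold=6.5647 ⇒ V=6.5647 continue  boundary S*=-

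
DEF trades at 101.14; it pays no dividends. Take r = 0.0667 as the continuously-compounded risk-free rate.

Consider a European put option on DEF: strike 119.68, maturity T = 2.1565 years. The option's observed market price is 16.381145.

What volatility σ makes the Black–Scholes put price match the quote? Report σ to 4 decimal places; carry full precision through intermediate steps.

sigma = 0.2531

At σ = 0.2531 the Black–Scholes value reproduces the quote:
σ√T = 0.2531·√2.1565 = 0.371678
d₁ = (ln(S/K) + (r+σ²/2)T) / (σ√T) = (ln(101.14/119.68) + (0.0667+0.2531²/2)·2.1565) / 0.371678 = (-0.168316 + 0.212911) / 0.371678 = 0.119983
d₂ = d₁ − σ√T = 0.119983 − 0.371678 = -0.251695
e^{−rT} = 0.866028
N(−d₁) = 0.452248,  N(−d₂) = 0.599362
V = K·e^{−rT}·N(−d₂) − S·N(−d₁) = 62.121543 − 45.740398 = 16.381145 (matching the quote); vega is positive throughout, so no other σ reproduces this price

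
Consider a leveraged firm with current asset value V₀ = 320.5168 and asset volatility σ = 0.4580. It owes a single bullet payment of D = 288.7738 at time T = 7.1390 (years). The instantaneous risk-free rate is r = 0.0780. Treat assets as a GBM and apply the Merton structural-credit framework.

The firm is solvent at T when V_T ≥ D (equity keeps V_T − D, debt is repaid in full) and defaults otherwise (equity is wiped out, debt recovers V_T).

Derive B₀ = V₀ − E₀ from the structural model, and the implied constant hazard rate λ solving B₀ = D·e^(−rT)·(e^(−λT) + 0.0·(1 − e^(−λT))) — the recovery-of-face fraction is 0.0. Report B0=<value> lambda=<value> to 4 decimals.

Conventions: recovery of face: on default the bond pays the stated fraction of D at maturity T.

B0=117.9609 lambda=0.0474

With assets at 320.5168 and a single debt payment of 288.7738 at 7.1390 years:
d₁ = [ln(V₀/D) + (r + σ²/2)T] / (σ√T)
   = [ln(320.5168/288.7738) + (0.0780 + 0.5·0.4580²)·7.1390] / (0.4580·√7.1390)
   = [0.104291 + 1.305595] / 1.223726 = 1.152125
d₂ = d₁ − σ√T = 1.152125 − 1.223726 = -0.071601
N(d₁) = 0.875365,  N(d₂) = 0.471460,  e^(−rT) = 0.573016
E₀ = V₀·N(d₁) − D·e^(−rT)·N(d₂)
   = 320.5168·0.875365 − 288.7738·0.573016·0.471460 = 202.555873
B₀ = V₀ − E₀ = 320.5168 − 202.555873 = 117.960927
e^(−λT) = (B₀·e^(rT)/D − 0)/(1 − 0) = (117.9609·1.745153/288.7738 − 0)/1 = 0.71287551
λ = −ln(0.71287551)/7.1390 = 0.047408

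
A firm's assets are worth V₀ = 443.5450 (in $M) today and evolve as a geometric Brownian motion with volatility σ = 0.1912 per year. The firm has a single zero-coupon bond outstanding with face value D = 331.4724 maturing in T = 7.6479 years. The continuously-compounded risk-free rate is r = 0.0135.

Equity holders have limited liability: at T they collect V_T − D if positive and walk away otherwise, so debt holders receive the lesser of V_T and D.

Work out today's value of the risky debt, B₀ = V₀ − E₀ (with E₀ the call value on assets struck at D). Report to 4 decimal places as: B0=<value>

Equity is a call on the firm's assets struck at D = 331.4724:
d₁ = [ln(V₀/D) + (r + σ²/2)T] / (σ√T)
   = [ln(443.5450/331.4724) + (0.0135 + 0.5·0.1912²)·7.6479] / (0.1912·√7.6479)
   = [0.291255 + 0.243040] / 0.528760 = 1.010467
d₂ = d₁ − σ√T = 1.010467 − 0.528760 = 0.481707
N(d₁) = 0.843864,  N(d₂) = 0.684993,  e^(−rT) = 0.901904
E₀ = V₀·N(d₁) − D·e^(−rT)·N(d₂)
   = 443.5450·0.843864 − 331.4724·0.901904·0.684993 = 169.508739
B₀ = V₀ − E₀ = 443.5450 − 169.508739 = 274.036261

B0=274.0363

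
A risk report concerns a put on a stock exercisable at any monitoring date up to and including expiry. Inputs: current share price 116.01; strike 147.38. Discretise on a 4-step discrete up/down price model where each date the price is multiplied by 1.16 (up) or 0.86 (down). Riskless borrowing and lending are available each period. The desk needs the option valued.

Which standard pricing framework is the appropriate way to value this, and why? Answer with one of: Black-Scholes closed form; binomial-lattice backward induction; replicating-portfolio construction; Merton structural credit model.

framework: binomial-lattice backward induction

Key observation: an American put (K = 147.38, S₀ = 116.01) on a 4-date tree has no closed form — the optimal stopping decision is embedded and must be resolved recursively from expiry.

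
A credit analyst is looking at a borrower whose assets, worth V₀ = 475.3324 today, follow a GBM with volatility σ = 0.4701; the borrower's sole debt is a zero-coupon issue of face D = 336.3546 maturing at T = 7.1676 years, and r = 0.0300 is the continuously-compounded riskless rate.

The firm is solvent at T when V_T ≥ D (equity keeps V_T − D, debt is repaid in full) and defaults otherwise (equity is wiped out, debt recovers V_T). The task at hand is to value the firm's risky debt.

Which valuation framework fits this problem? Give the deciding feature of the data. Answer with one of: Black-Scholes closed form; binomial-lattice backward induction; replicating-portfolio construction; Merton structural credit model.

Key observation: with the firm-asset dynamics (V₀ = 475.3324) and a single zero-coupon liability of face 336.3546 given, debt value, spread, and default probability all derive from the option view of the balance sheet.

framework: Merton structural credit model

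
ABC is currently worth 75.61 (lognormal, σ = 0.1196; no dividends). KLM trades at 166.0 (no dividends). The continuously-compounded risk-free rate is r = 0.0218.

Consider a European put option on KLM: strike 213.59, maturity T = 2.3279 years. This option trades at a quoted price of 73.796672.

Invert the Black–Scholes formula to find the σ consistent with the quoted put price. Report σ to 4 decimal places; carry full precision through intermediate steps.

At σ = 0.4867 the Black–Scholes value reproduces the quote:
σ√T = 0.4867·√2.3279 = 0.742580
d₁ = (ln(S/K) + (r+σ²/2)T) / (σ√T) = (ln(166.0/213.59) + (0.0218+0.4867²/2)·2.3279) / 0.742580 = (-0.252071 + 0.326461) / 0.742580 = 0.100178
d₂ = d₁ − σ√T = 0.100178 − 0.742580 = -0.642402
e^{−rT} = 0.950518
N(−d₁) = 0.460101,  N(−d₂) = 0.739694
V = K·e^{−rT}·N(−d₂) − S·N(−d₁) = 150.173490 − 76.376819 = 73.796672 (the observed quote) — the price is monotone increasing in volatility, hence this σ is the only solution

sigma = 0.4867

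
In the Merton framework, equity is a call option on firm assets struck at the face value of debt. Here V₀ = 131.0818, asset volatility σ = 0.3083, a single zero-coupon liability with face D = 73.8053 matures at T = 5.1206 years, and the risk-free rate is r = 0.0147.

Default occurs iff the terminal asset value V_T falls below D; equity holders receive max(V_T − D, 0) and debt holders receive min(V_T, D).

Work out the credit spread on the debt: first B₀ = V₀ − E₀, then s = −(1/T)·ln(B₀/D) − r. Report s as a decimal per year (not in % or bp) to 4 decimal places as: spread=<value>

spread=0.0180

With assets at 131.0818 and a single debt payment of 73.8053 at 5.1206 years:
d₁ = [ln(V₀/D) + (r + σ²/2)T] / (σ√T)
   = [ln(131.0818/73.8053) + (0.0147 + 0.5·0.3083²)·5.1206] / (0.3083·√5.1206)
   = [0.574391 + 0.318626] / 0.697644 = 1.280047
d₂ = d₁ − σ√T = 1.280047 − 0.697644 = 0.582403
N(d₁) = 0.899736,  N(d₂) = 0.719852,  e^(−rT) = 0.927490
E₀ = V₀·N(d₁) − D·e^(−rT)·N(d₂)
   = 131.0818·0.899736 − 73.8053·0.927490·0.719852 = 68.662414
B₀ = V₀ − E₀ = 131.0818 − 68.662414 = 62.419386
spread = −(1/T)·ln(B₀/D) − r = −(1/5.1206)·ln(62.419386/73.8053) − 0.0147 = 0.01802168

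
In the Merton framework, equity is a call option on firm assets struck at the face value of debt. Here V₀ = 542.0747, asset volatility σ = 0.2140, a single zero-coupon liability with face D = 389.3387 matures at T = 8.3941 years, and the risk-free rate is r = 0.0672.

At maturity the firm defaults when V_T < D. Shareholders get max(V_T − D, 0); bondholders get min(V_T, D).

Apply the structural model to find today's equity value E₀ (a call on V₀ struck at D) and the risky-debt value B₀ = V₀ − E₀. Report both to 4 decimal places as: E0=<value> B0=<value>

E0=327.4976 B0=214.5771

Equity is a call on the firm's assets struck at D = 389.3387:
d₁ = [ln(V₀/D) + (r + σ²/2)T] / (σ√T)
   = [ln(542.0747/389.3387) + (0.0672 + 0.5·0.2140²)·8.3941] / (0.2140·√8.3941)
   = [0.330954 + 0.756292] / 0.620013 = 1.753585
d₂ = d₁ − σ√T = 1.753585 − 0.620013 = 1.133572
N(d₁) = 0.960249,  N(d₂) = 0.871513,  e^(−rT) = 0.568881
E₀ = V₀·N(d₁) − D·e^(−rT)·N(d₂)
   = 542.0747·0.960249 − 389.3387·0.568881·0.871513 = 327.497570
B₀ = V₀ − E₀ = 542.0747 − 327.497570 = 214.577130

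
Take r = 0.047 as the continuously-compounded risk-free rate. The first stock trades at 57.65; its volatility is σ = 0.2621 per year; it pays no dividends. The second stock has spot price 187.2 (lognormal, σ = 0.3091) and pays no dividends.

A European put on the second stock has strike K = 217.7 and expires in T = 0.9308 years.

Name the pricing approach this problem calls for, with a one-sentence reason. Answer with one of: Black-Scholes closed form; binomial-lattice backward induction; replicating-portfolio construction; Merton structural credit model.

framework: Black-Scholes closed form

Key observation: a European claim on the second stock (strike 217.7) — a lognormal (GBM) underlying with constant rate and volatility — has an exact closed-form value; no lattice or capital structure is involved.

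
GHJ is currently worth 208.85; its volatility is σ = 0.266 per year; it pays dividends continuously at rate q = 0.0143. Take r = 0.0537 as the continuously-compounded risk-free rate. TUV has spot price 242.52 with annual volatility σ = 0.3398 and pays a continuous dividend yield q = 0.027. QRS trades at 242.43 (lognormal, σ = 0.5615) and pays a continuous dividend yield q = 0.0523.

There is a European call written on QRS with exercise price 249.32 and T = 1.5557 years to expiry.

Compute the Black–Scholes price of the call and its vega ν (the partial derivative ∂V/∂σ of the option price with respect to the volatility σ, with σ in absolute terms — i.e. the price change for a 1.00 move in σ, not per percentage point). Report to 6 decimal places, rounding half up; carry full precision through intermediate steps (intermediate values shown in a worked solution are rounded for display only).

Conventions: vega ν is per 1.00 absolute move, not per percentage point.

price = 59.104337
ν = 105.879930

σ√T = 0.5615·√1.5557 = 0.700346
d₁ = (ln(S/K) + (r−q+σ²/2)T) / (σ√T) = (ln(242.43/249.32) + (0.0537−0.0523+0.5615²/2)·1.5557) / 0.700346 = (-0.028024 + 0.247420) / 0.700346 = 0.313268
d₂ = d₁ − σ√T = 0.313268 − 0.700346 = -0.387078
e^{−rT} = 0.919853
e^{−qT} = 0.921859
N(d₁) = 0.622962,  N(d₂) = 0.349349
Call price V = S·e^{−qT}·N(d₁) − K·e^{−rT}·N(d₂) = 139.223332 − 80.118996 = 59.104337
φ(d₁) = (1/√(2π))·e^{−d₁²/2} = 0.379839
ν = S·e^{−qT}·φ(d₁)·√T = 105.879930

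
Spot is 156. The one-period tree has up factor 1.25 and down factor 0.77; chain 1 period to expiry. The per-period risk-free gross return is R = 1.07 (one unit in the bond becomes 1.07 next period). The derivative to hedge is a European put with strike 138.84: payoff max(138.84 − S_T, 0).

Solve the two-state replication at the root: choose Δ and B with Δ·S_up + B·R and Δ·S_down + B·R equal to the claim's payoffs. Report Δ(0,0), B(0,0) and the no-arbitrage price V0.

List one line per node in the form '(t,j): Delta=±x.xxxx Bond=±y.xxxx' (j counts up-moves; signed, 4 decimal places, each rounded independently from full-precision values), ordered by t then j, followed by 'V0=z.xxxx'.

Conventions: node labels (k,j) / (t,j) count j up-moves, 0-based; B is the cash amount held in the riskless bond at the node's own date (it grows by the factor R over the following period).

Since d<R<u, set p* = (R−d)/(u−d) = 0.6250; price each node as the discounted p*-expectation of its children.
Terminal payoffs: V(1,0)=18.7200, V(1,1)=0.0000
Node (0,0) S=156.0000: V=(p*·0.0000+(1−p*)·18.7200)/1.07=6.5607; Δ=(0.0000−18.7200)/(195.0000−120.1200)=-0.2500; B=V−Δ·S=45.5607
Check: Δ(0,0)·S0 + B(0,0) = 6.5607 = V0.

(0,0): Delta=-0.2500 Bond=45.5607
V0=6.5607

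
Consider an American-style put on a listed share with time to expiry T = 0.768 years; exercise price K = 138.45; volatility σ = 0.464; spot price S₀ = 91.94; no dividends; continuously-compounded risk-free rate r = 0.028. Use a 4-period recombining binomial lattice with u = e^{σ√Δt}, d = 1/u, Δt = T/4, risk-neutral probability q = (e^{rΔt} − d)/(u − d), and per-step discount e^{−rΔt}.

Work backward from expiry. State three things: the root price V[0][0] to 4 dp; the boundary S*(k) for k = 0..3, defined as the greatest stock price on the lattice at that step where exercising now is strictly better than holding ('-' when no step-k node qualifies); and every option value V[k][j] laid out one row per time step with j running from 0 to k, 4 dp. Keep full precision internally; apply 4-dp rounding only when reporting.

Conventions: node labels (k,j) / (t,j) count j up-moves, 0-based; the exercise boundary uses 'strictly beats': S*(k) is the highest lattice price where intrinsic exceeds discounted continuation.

params: Δt=0.19200 u=1.22546 d=0.81602 q=0.46251 e^(-rΔt)=0.99464
t_4 payoffs: 97.6828 77.2280 46.5100 0.3794 0.0000
t_3: node(3,0) S=49.9585 payoff=88.4915 vs cont=87.7492 → 88.4915 [stop]  node(3,1) S=75.0250 payoff=63.4250 vs cont=62.6827 → 63.4250 [stop]  node(3,2) S=112.6686 payoff=25.7814 vs cont=25.0391 → 25.7814 [stop]  node(3,3) S=169.1998 payoff=0.0000 vs cont=0.2028 → 0.2028 [wait]  ⇒ S*(3)=112.6686
t_2: node(2,0) S=61.2220 payoff=77.2280 vs cont=76.4857 → 77.2280 [stop]  node(2,1) S=91.9400 payoff=46.5100 vs cont=45.7677 → 46.5100 [stop]  node(2,2) S=138.0706 payoff=0.3794 vs cont=13.8762 → 13.8762 [wait]  ⇒ S*(2)=91.9400
t_1: node(1,0) S=75.0250 payoff=63.4250 vs cont=62.6827 → 63.4250 [stop]  node(1,1) S=112.6686 payoff=25.7814 vs cont=31.2481 → 31.2481 [wait]  ⇒ S*(1)=75.0250
t_0: node(0,0) S=91.9400 payoff=46.5100 vs cont=48.2825 → 48.2825 [wait]  ⇒ S*(0)=-

price = 48.2825
boundary = - 75.0250 91.9400 112.6686
tree:
48.2825
63.4250 31.2481
77.2280 46.5100 13.8762
88.4915 63.4250 25.7814 0.2028
97.6828 77.2280 46.5100 0.3794 0.0000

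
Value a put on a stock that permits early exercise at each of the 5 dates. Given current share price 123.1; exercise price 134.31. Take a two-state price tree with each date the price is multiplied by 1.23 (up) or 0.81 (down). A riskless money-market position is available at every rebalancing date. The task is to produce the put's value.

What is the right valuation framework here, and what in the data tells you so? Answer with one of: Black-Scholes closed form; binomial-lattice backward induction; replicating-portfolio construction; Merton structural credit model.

framework: binomial-lattice backward induction

Key observation: the put (strike 134.31 on spot 123.1) is American-style on a 5-step discrete price model, so the early-exercise decision at every node requires stepwise backward valuation — a closed form cannot price the exercise right.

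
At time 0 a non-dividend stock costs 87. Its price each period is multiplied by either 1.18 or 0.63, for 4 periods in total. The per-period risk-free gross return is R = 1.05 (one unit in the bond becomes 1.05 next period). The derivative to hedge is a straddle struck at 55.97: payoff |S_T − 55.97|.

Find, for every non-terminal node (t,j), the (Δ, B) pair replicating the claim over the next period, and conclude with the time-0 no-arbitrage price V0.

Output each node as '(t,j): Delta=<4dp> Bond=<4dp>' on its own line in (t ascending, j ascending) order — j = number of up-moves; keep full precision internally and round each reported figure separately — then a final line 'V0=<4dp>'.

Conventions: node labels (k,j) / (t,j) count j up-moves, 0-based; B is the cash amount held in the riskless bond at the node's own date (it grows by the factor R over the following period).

(0,0): Delta=0.7729 Bond=-21.5266
(1,0): Delta=0.1961 Bond=9.0147
(1,1): Delta=0.8683 Bond=-32.3893
(2,0): Delta=-1.0000 Bond=50.7664
(2,1): Delta=0.3937 Bond=-3.3182
(2,2): Delta=0.9467 Bond=-43.5082
(3,0): Delta=-1.0000 Bond=53.3048
(3,1): Delta=-1.0000 Bond=53.3048
(3,2): Delta=0.6241 Bond=-21.0616
(3,3): Delta=1.0000 Bond=-53.3048
V0=45.7191

The replicating-portfolio and risk-neutral prices coincide; use p* = (1.05−0.63)/(1.18−0.63) = 0.7636 for the latter.
Terminal payoffs: V(4,0)=42.2649, V(4,1)=30.3002, V(4,2)=7.8900, V(4,3)=34.0846, V(4,4)=112.7037
  t=3,j=0: stock 21.7541 → up 25.6698 (V=30.3002), down 13.7051 (V=42.2649). Price 31.5507; hedge Δ=-1.0000, bond B=53.3048.
  t=3,j=1: stock 40.7458 → up 48.0800 (V=7.8900), down 25.6698 (V=30.3002). Price 12.5590; hedge Δ=-1.0000, bond B=53.3048.
  t=3,j=2: stock 76.3174 → up 90.0546 (V=34.0846), down 48.0800 (V=7.8900). Price 26.5649; hedge Δ=0.6241, bond B=-21.0616.
  t=3,j=3: stock 142.9438 → up 168.6737 (V=112.7037), down 90.0546 (V=34.0846). Price 89.6390; hedge Δ=1.0000, bond B=-53.3048.
  t=2,j=0: stock 34.5303 → up 40.7458 (V=12.5590), down 21.7541 (V=31.5507). Price 16.2361; hedge Δ=-1.0000, bond B=50.7664.
  t=2,j=1: stock 64.6758 → up 76.3174 (V=26.5649), down 40.7458 (V=12.5590). Price 22.1471; hedge Δ=0.3937, bond B=-3.3182.
  t=2,j=2: stock 121.1388 → up 142.9438 (V=89.6390), down 76.3174 (V=26.5649). Price 71.1720; hedge Δ=0.9467, bond B=-43.5082.
  t=1,j=0: stock 54.8100 → up 64.6758 (V=22.1471), down 34.5303 (V=16.2361). Price 19.7618; hedge Δ=0.1961, bond B=9.0147.
  t=1,j=1: stock 102.6600 → up 121.1388 (V=71.1720), down 64.6758 (V=22.1471). Price 56.7469; hedge Δ=0.8683, bond B=-32.3893.
  t=0,j=0: stock 87.0000 → up 102.6600 (V=56.7469), down 54.8100 (V=19.7618). Price 45.7191; hedge Δ=0.7729, bond B=-21.5266.
As a check, the time-0 holding Δ(0,0)·S0 + B(0,0) comes to 45.7191 — exactly V0.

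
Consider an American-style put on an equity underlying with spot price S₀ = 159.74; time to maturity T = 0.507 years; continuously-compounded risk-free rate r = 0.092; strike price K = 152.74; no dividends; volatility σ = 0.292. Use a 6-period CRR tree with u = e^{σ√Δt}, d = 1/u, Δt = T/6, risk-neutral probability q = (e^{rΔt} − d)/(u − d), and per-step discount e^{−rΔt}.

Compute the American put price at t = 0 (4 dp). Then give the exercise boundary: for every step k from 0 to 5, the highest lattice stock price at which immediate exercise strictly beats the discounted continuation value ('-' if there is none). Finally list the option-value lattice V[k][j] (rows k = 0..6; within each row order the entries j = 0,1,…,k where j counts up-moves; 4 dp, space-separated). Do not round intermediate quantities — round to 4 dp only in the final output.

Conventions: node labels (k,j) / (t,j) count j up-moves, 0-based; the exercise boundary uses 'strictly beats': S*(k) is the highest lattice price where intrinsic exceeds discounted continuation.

Δt=0.08450  u=1.08859  d=0.91862  q=0.52471  discount=0.99226
step 6 (expiry): payoffs max(K−S,0) = 56.7484 38.9877 17.9409 0.0000 0.0000 0.0000 0.0000
step 5: (k=5,j=0): S=104.4953, K−S=48.2447, hold=47.0619 ⇒ V=48.2447 exercise | (k=5,j=1): S=123.8293, K−S=28.9107, hold=27.7279 ⇒ V=28.9107 exercise | (k=5,j=2): S=146.7406, K−S=5.9994, hold=8.4611 ⇒ V=8.4611 continue | (k=5,j=3): S=173.8910, K−S=0.0000, hold=0.0000 ⇒ V=0.0000 continue | (k=5,j=4): S=206.0648, K−S=0.0000, hold=0.0000 ⇒ V=0.0000 continue | (k=5,j=5): S=244.1916, K−S=0.0000, hold=0.0000 ⇒ V=0.0000 continue  boundary S*=123.8293
step 4: (k=4,j=0): S=113.7523, K−S=38.9877, hold=37.8049 ⇒ V=38.9877 exercise | (k=4,j=1): S=134.7991, K−S=17.9409, hold=18.0398 ⇒ V=18.0398 continue | (k=4,j=2): S=159.7400, K−S=0.0000, hold=3.9904 ⇒ V=3.9904 continue | (k=4,j=3): S=189.2956, K−S=0.0000, hold=0.0000 ⇒ V=0.0000 continue | (k=4,j=4): S=224.3197, K−S=0.0000, hold=0.0000 ⇒ V=0.0000 continue  boundary S*=113.7523
step 3: (k=3,j=0): S=123.8293, K−S=28.9107, hold=27.7794 ⇒ V=28.9107 exercise | (k=3,j=1): S=146.7406, K−S=5.9994, hold=10.5853 ⇒ V=10.5853 continue | (k=3,j=2): S=173.8910, K−S=0.0000, hold=1.8819 ⇒ V=1.8819 continue | (k=3,j=3): S=206.0648, K−S=0.0000, hold=0.0000 ⇒ V=0.0000 continue  boundary S*=123.8293
step 2: (k=2,j=0): S=134.7991, K−S=17.9409, hold=19.1458 ⇒ V=19.1458 continue | (k=2,j=1): S=159.7400, K−S=0.0000, hold=5.9720 ⇒ V=5.9720 continue | (k=2,j=2): S=189.2956, K−S=0.0000, hold=0.8875 ⇒ V=0.8875 continue  boundary S*=-
step 1: (k=1,j=0): S=146.7406, K−S=5.9994, hold=12.1386 ⇒ V=12.1386 continue | (k=1,j=1): S=173.8910, K−S=0.0000, hold=3.2785 ⇒ V=3.2785 continue  boundary S*=-
step 0: (k=0,j=0): S=159.7400, K−S=0.0000, hold=7.4316 ⇒ V=7.4316 continue  boundary S*=-

price = 7.4316
boundary = - - - 123.8293 113.7523 123.8293
tree:
7.4316
12.1386 3.2785
19.1458 5.9720 0.8875
28.9107 10.5853 1.8819 0.0000
38.9877 18.0398 3.9904 0.0000 0.0000
48.2447 28.9107 8.4611 0.0000 0.0000 0.0000
56.7484 38.9877 17.9409 0.0000 0.0000 0.0000 0.0000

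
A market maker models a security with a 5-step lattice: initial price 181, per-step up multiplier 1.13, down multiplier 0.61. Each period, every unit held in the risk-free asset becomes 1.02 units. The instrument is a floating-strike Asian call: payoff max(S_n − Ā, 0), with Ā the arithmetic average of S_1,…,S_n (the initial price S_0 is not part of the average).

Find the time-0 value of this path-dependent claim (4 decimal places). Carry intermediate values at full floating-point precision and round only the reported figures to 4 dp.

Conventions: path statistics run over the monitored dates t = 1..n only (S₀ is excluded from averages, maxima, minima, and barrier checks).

No-arbitrage gives p* = (R−d)/(u−d) = 0.7885: enumerate every path, weight its payoff by its p*-probability, and discount by R^5.
Enumerate all 2^5 = 32 price paths (U = up ×1.13, D = down ×0.61); each path with k up-moves has probability p*^k·(1−p*)^(5−k).
DDDDD: Ā=51.8384, payoff=0.0000, prob=0.000424
UDDDD: Ā=96.0284, payoff=0.0000, prob=0.001579
DUDDD: Ā=77.2044, payoff=0.0000, prob=0.001579
UUDDD: Ā=143.0181, payoff=0.0000, prob=0.005885
DDUDD: Ā=65.7218, payoff=0.0000, prob=0.001579
UDUDD: Ā=121.7470, payoff=0.0000, prob=0.005885
DUUDD: Ā=102.9230, payoff=0.0000, prob=0.005885
UUUDD: Ā=190.6606, payoff=0.0000, prob=0.021934
DDDUD: Ā=58.7174, payoff=0.0000, prob=0.001579
UDDUD: Ā=108.7716, payoff=0.0000, prob=0.005885
DUDUD: Ā=89.9476, payoff=0.0000, prob=0.005885
UUDUD: Ā=166.6242, payoff=0.0000, prob=0.021934
DDUUD: Ā=78.4649, payoff=0.0000, prob=0.005885
UDUUD: Ā=145.3531, payoff=0.0000, prob=0.021934
DUUUD: Ā=126.5291, payoff=0.0000, prob=0.021934
UUUUD: Ā=234.3899, payoff=0.0000, prob=0.081754
DDDDU: Ā=54.4447, payoff=0.0000, prob=0.001579
UDDDU: Ā=100.8566, payoff=0.0000, prob=0.005885
DUDDU: Ā=82.0326, payoff=0.0000, prob=0.005885
UUDDU: Ā=151.9620, payoff=0.0000, prob=0.021934
DDUDU: Ā=70.5499, payoff=0.0000, prob=0.005885
UDUDU: Ā=130.6909, payoff=0.0000, prob=0.021934
DUUDU: Ā=111.8669, payoff=0.0000, prob=0.021934
UUUDU: Ā=207.2288, payoff=0.0000, prob=0.081754
DDDUU: Ā=63.5455, payoff=0.0000, prob=0.005885
UDDUU: Ā=117.7155, payoff=0.0000, prob=0.021934
DUDUU: Ā=98.8915, payoff=0.0000, prob=0.021934
UUDUU: Ā=183.1925, payoff=0.0000, prob=0.081754
DDUUU: Ā=87.4089, payoff=9.7704, prob=0.021934
UDUUU: Ā=161.9213, payoff=18.0993, prob=0.081754
DUUUU: Ā=143.0973, payoff=36.9233, prob=0.081754
UUUUU: Ā=265.0819, payoff=68.3988, prob=0.304721
Price = Σ prob·payoff / R^5 = 25.555205 / 1.104081 = 23.1461

price = 23.1461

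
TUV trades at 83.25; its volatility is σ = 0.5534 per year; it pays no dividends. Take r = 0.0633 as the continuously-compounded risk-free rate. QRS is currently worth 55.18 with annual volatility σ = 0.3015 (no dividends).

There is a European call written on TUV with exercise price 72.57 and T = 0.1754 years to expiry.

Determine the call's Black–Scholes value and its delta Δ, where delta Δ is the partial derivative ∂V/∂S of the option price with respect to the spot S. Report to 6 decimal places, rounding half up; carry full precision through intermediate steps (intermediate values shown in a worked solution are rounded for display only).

σ√T = 0.5534·√0.1754 = 0.231768
d₁ = (ln(S/K) + (r+σ²/2)T) / (σ√T) = (ln(83.25/72.57) + (0.0633+0.5534²/2)·0.1754) / 0.231768 = (0.137297 + 0.037961) / 0.231768 = 0.756176
d₂ = d₁ − σ√T = 0.756176 − 0.231768 = 0.524408
e^{−rT} = 0.988959
N(d₁) = 0.775228,  N(d₂) = 0.700003
Call price V = S·N(d₁) − K·e^{−rT}·N(d₂) = 64.537745 − 50.238288 = 14.299456
Δ = N(d₁) = 0.775228

price = 14.299456
Δ = 0.775228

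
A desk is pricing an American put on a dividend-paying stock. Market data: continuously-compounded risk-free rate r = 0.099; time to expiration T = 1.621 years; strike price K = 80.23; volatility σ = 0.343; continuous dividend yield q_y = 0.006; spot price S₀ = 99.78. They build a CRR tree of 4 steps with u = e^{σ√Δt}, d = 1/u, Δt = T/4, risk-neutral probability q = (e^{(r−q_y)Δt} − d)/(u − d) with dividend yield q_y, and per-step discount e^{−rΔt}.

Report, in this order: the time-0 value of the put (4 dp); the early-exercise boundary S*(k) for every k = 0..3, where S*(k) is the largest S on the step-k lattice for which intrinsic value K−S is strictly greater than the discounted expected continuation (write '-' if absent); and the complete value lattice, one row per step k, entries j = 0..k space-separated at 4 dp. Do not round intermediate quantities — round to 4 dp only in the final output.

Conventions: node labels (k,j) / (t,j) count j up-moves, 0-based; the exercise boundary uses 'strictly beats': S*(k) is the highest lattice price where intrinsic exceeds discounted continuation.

price = 4.7533
boundary = - - - 51.8271
tree:
4.7533
8.9681 1.4238
16.3652 3.1728 0.0000
28.4029 7.0704 0.0000 0.0000
38.5691 15.7558 0.0000 0.0000 0.0000

params: Δt=0.40525 u=1.24402 d=0.80384 q=0.53288 e^(-rΔt)=0.96067
t_4 payoffs: 38.5691 15.7558 0.0000 0.0000 0.0000
t_3: node(3,0) S=51.8271 payoff=28.4029 vs cont=25.3736 → 28.4029 [stop]  node(3,1) S=80.2075 payoff=0.0225 vs cont=7.0704 → 7.0704 [wait]  node(3,2) S=124.1287 payoff=0.0000 vs cont=0.0000 → 0.0000 [wait]  node(3,3) S=192.1010 payoff=0.0000 vs cont=0.0000 → 0.0000 [wait]  ⇒ S*(3)=51.8271
t_2: node(2,0) S=64.4742 payoff=15.7558 vs cont=16.3652 → 16.3652 [wait]  node(2,1) S=99.7800 payoff=0.0000 vs cont=3.1728 → 3.1728 [wait]  node(2,2) S=154.4191 payoff=0.0000 vs cont=0.0000 → 0.0000 [wait]  ⇒ S*(2)=-
t_1: node(1,0) S=80.2075 payoff=0.0225 vs cont=8.9681 → 8.9681 [wait]  node(1,1) S=124.1287 payoff=0.0000 vs cont=1.4238 → 1.4238 [wait]  ⇒ S*(1)=-
t_0: node(0,0) S=99.7800 payoff=0.0000 vs cont=4.7533 → 4.7533 [wait]  ⇒ S*(0)=-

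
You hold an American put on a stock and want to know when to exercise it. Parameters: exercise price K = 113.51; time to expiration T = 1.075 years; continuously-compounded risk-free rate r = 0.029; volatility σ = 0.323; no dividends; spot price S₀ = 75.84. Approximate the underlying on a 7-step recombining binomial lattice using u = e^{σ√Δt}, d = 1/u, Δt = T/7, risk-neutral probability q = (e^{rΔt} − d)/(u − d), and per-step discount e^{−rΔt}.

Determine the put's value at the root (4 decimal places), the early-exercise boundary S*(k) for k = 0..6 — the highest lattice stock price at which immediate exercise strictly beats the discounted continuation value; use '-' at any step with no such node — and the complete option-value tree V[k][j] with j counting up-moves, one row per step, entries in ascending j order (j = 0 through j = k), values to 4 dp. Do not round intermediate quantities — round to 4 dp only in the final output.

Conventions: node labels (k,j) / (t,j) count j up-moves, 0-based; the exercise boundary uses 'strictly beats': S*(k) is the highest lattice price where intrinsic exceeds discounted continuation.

price = 37.9089
boundary = - 66.8230 75.8400 66.8230 75.8400 86.0737 97.6883
tree:
37.9089
46.6870 28.9727
54.6318 37.6700 20.0398
61.6321 46.6870 28.1182 11.6795
67.8001 54.6318 37.6700 18.2736 4.8122
73.2348 61.6321 46.6870 27.4363 8.7501 0.6913
78.0233 67.8001 54.6318 37.6700 15.8217 1.3509 0.0000
82.2424 73.2348 61.6321 46.6870 27.4363 2.6399 0.0000 0.0000

Δt=0.15357  u=1.13494  d=0.88111  q=0.48598  discount=0.99556
step 7 (expiry): payoffs max(K−S,0) = 82.2424 73.2348 61.6321 46.6870 27.4363 2.6399 0.0000 0.0000
step 6: (k=6,j=0): S=35.4867, K−S=78.0233, hold=77.5189 ⇒ V=78.0233 exercise | (k=6,j=1): S=45.7099, K−S=67.8001, hold=67.2957 ⇒ V=67.8001 exercise | (k=6,j=2): S=58.8782, K−S=54.6318, hold=54.1274 ⇒ V=54.6318 exercise | (k=6,j=3): S=75.8400, K−S=37.6700, hold=37.1656 ⇒ V=37.6700 exercise | (k=6,j=4): S=97.6883, K−S=15.8217, hold=15.3173 ⇒ V=15.8217 exercise | (k=6,j=5): S=125.8307, K−S=0.0000, hold=1.3509 ⇒ V=1.3509 continue | (k=6,j=6): S=162.0805, K−S=0.0000, hold=0.0000 ⇒ V=0.0000 continue  boundary S*=97.6883
step 5: (k=5,j=0): S=40.2752, K−S=73.2348, hold=72.7304 ⇒ V=73.2348 exercise | (k=5,j=1): S=51.8779, K−S=61.6321, hold=61.1277 ⇒ V=61.6321 exercise | (k=5,j=2): S=66.8230, K−S=46.6870, hold=46.1826 ⇒ V=46.6870 exercise | (k=5,j=3): S=86.0737, K−S=27.4363, hold=26.9319 ⇒ V=27.4363 exercise | (k=5,j=4): S=110.8701, K−S=2.6399, hold=8.7501 ⇒ V=8.7501 continue | (k=5,j=5): S=142.8100, K−S=0.0000, hold=0.6913 ⇒ V=0.6913 continue  boundary S*=86.0737
step 4: (k=4,j=0): S=45.7099, K−S=67.8001, hold=67.2957 ⇒ V=67.8001 exercise | (k=4,j=1): S=58.8782, K−S=54.6318, hold=54.1274 ⇒ V=54.6318 exercise | (k=4,j=2): S=75.8400, K−S=37.6700, hold=37.1656 ⇒ V=37.6700 exercise | (k=4,j=3): S=97.6883, K−S=15.8217, hold=18.2736 ⇒ V=18.2736 continue | (k=4,j=4): S=125.8307, K−S=0.0000, hold=4.8122 ⇒ V=4.8122 continue  boundary S*=75.8400
step 3: (k=3,j=0): S=51.8779, K−S=61.6321, hold=61.1277 ⇒ V=61.6321 exercise | (k=3,j=1): S=66.8230, K−S=46.6870, hold=46.1826 ⇒ V=46.6870 exercise | (k=3,j=2): S=86.0737, K−S=27.4363, hold=28.1182 ⇒ V=28.1182 continue | (k=3,j=3): S=110.8701, K−S=2.6399, hold=11.6795 ⇒ V=11.6795 continue  boundary S*=66.8230
step 2: (k=2,j=0): S=58.8782, K−S=54.6318, hold=54.1274 ⇒ V=54.6318 exercise | (k=2,j=1): S=75.8400, K−S=37.6700, hold=37.4955 ⇒ V=37.6700 exercise | (k=2,j=2): S=97.6883, K−S=15.8217, hold=20.0398 ⇒ V=20.0398 continue  boundary S*=75.8400
step 1: (k=1,j=0): S=66.8230, K−S=46.6870, hold=46.1826 ⇒ V=46.6870 exercise | (k=1,j=1): S=86.0737, K−S=27.4363, hold=28.9727 ⇒ V=28.9727 continue  boundary S*=66.8230
step 0: (k=0,j=0): S=75.8400, K−S=37.6700, hold=37.9089 ⇒ V=37.9089 continue  boundary S*=-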